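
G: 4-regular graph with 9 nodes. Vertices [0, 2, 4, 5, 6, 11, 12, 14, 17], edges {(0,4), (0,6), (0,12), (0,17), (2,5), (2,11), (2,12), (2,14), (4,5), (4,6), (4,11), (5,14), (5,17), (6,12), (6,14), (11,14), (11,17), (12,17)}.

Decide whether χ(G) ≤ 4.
Yes, G is 4-colorable

A valid 4-coloring: color 1: [5, 6, 11]; color 2: [0, 2]; color 3: [4, 12, 14]; color 4: [17].
(χ(G) = 3 ≤ 4.)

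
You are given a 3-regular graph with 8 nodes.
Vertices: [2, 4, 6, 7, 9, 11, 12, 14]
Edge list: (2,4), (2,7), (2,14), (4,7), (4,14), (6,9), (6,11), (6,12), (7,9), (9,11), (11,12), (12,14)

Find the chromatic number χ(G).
Clique number ω(G) = 3 (lower bound: χ ≥ ω).
The clique on [2, 4, 14] has size 3, forcing χ ≥ 3, and the coloring below uses 3 colors, so χ(G) = 3.
A valid 3-coloring: color 1: [2, 9, 12]; color 2: [7, 11, 14]; color 3: [4, 6].

χ(G) = 3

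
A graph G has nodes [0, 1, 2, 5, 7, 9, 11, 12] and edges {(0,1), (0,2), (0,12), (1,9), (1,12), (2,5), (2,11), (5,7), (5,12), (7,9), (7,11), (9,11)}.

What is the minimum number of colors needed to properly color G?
χ(G) = 3

Clique number ω(G) = 3 (lower bound: χ ≥ ω).
The clique on [0, 1, 12] has size 3, forcing χ ≥ 3, and the coloring below uses 3 colors, so χ(G) = 3.
A valid 3-coloring: color 1: [0, 5, 9]; color 2: [1, 2, 7]; color 3: [11, 12].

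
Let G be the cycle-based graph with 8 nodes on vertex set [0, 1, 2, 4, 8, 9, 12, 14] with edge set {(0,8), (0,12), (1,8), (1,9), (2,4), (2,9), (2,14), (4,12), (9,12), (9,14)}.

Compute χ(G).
Clique number ω(G) = 3 (lower bound: χ ≥ ω).
The clique on [2, 9, 14] has size 3, forcing χ ≥ 3, and the coloring below uses 3 colors, so χ(G) = 3.
A valid 3-coloring: color 1: [0, 4, 9]; color 2: [2, 8, 12]; color 3: [1, 14].

χ(G) = 3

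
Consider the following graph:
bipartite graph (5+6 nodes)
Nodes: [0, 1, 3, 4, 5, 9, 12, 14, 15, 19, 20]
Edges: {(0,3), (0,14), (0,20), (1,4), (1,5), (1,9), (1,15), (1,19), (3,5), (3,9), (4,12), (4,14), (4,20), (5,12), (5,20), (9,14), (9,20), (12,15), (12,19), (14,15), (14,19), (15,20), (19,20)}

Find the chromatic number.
Clique number ω(G) = 2 (lower bound: χ ≥ ω).
The graph is bipartite (no odd cycle), so 2 colors suffice: χ(G) = 2.
A valid 2-coloring: color 1: [1, 3, 12, 14, 20]; color 2: [0, 4, 5, 9, 15, 19].

χ(G) = 2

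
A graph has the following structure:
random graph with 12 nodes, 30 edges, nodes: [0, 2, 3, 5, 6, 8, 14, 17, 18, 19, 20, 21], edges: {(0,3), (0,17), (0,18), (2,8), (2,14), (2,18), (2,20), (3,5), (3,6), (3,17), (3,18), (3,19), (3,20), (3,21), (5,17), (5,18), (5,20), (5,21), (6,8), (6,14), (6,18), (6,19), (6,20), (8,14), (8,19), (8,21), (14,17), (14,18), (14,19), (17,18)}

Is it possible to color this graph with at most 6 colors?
Yes, G is 6-colorable

A valid 6-coloring: color 1: [3, 14]; color 2: [8, 18, 20]; color 3: [0, 2, 5, 6]; color 4: [17, 19, 21].
(χ(G) = 4 ≤ 6.)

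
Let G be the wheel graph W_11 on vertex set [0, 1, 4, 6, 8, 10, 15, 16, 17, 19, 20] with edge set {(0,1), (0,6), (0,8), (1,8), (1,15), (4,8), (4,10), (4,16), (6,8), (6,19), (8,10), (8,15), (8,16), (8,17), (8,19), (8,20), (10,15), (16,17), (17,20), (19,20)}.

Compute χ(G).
χ(G) = 3

Clique number ω(G) = 3 (lower bound: χ ≥ ω).
The clique on [0, 1, 8] has size 3, forcing χ ≥ 3, and the coloring below uses 3 colors, so χ(G) = 3.
A valid 3-coloring: color 1: [8]; color 2: [0, 4, 15, 17, 19]; color 3: [1, 6, 10, 16, 20].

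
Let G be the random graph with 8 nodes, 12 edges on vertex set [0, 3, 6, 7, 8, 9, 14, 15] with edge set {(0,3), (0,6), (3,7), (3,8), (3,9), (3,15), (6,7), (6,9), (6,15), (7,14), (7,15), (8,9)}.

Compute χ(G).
Clique number ω(G) = 3 (lower bound: χ ≥ ω).
The clique on [3, 8, 9] has size 3, forcing χ ≥ 3, and the coloring below uses 3 colors, so χ(G) = 3.
A valid 3-coloring: color 1: [3, 6, 14]; color 2: [0, 7, 9]; color 3: [8, 15].

χ(G) = 3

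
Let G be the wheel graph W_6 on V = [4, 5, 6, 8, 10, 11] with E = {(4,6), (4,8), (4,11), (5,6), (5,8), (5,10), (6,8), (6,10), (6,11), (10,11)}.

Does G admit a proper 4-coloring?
A valid 4-coloring: color 1: [6]; color 2: [4, 10]; color 3: [8, 11]; color 4: [5].
(χ(G) = 4 ≤ 4.)

Yes, G is 4-colorable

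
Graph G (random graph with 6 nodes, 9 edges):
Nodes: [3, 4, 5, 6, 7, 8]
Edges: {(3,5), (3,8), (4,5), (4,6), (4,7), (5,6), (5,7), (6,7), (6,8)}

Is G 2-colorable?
The clique on vertices [4, 5, 6, 7] has size 4 > 2, so it alone needs 4 colors.

No, G is not 2-colorable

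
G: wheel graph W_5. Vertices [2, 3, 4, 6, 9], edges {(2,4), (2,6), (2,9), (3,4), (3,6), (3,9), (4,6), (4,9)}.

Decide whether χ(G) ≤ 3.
A valid 3-coloring: color 1: [4]; color 2: [2, 3]; color 3: [6, 9].
(χ(G) = 3 ≤ 3.)

Yes, G is 3-colorable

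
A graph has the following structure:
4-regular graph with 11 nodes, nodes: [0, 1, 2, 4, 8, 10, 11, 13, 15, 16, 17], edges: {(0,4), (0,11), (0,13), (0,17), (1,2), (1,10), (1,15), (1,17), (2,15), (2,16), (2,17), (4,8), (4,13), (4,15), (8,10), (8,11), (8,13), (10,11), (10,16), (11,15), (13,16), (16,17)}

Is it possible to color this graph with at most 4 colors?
Yes, G is 4-colorable

A valid 4-coloring: color 1: [2, 11, 13]; color 2: [8, 15, 17]; color 3: [0, 1, 16]; color 4: [4, 10].
(χ(G) = 3 ≤ 4.)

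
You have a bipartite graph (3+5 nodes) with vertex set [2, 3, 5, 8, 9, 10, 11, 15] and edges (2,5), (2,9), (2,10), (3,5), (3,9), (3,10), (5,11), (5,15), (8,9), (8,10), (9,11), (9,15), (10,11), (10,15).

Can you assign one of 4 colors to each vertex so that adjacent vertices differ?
A valid 4-coloring: color 1: [5, 9, 10]; color 2: [2, 3, 8, 11, 15].
(χ(G) = 2 ≤ 4.)

Yes, G is 4-colorable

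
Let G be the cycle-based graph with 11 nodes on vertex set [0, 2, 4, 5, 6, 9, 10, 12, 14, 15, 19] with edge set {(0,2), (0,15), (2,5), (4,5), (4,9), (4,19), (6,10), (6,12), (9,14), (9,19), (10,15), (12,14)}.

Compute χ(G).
χ(G) = 3

Clique number ω(G) = 3 (lower bound: χ ≥ ω).
The clique on [4, 9, 19] has size 3, forcing χ ≥ 3, and the coloring below uses 3 colors, so χ(G) = 3.
A valid 3-coloring: color 1: [0, 5, 9, 10, 12]; color 2: [2, 4, 6, 14, 15]; color 3: [19].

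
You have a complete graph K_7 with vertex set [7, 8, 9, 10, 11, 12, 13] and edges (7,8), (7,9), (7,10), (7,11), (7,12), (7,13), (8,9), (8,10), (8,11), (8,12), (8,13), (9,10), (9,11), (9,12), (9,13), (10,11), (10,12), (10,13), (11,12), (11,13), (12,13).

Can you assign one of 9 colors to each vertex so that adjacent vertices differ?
Yes, G is 9-colorable

A valid 9-coloring: color 1: [10]; color 2: [9]; color 3: [13]; color 4: [8]; color 5: [11]; color 6: [7]; color 7: [12].
(χ(G) = 7 ≤ 9.)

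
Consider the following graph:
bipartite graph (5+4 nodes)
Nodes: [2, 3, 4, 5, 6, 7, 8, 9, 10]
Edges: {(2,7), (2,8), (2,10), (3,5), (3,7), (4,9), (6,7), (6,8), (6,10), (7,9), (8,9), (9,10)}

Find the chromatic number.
Clique number ω(G) = 2 (lower bound: χ ≥ ω).
The graph is bipartite (no odd cycle), so 2 colors suffice: χ(G) = 2.
A valid 2-coloring: color 1: [4, 5, 7, 8, 10]; color 2: [2, 3, 6, 9].

χ(G) = 2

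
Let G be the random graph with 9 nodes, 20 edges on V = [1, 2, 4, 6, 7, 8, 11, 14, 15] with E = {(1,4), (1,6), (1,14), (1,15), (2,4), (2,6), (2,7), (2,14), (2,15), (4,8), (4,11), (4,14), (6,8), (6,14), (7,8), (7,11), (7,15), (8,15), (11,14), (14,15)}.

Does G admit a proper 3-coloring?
A valid 3-coloring: color 1: [7, 14]; color 2: [4, 6, 15]; color 3: [1, 2, 8, 11].
(χ(G) = 3 ≤ 3.)

Yes, G is 3-colorable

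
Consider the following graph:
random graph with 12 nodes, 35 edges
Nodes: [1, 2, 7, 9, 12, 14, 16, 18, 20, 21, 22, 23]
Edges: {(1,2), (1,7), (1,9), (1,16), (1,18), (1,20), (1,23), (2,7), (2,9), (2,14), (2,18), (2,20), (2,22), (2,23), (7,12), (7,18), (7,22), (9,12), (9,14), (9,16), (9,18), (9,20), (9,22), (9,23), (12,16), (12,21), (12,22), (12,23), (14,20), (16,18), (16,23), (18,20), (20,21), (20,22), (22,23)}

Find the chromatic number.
χ(G) = 5

Clique number ω(G) = 5 (lower bound: χ ≥ ω).
The clique on [1, 2, 9, 18, 20] has size 5, forcing χ ≥ 5, and the coloring below uses 5 colors, so χ(G) = 5.
A valid 5-coloring: color 1: [7, 9, 21]; color 2: [2, 16]; color 3: [1, 14, 22]; color 4: [20, 23]; color 5: [12, 18].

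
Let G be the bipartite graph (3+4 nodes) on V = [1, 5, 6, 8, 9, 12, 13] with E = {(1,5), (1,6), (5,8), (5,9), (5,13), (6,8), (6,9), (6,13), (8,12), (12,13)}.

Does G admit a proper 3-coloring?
Yes, G is 3-colorable

A valid 3-coloring: color 1: [5, 6, 12]; color 2: [1, 8, 9, 13].
(χ(G) = 2 ≤ 3.)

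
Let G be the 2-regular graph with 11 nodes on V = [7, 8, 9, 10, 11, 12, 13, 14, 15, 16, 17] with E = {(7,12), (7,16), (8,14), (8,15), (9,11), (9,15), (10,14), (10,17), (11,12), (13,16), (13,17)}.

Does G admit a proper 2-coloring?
Odd cycle [13, 16, 7, 12, 11, 9, 15, 8, 14, 10, 17] needs 3 colors (χ ≥ 3).
Hence χ(G) ≥ 3 > 2, so no proper 2-coloring exists.

No, G is not 2-colorable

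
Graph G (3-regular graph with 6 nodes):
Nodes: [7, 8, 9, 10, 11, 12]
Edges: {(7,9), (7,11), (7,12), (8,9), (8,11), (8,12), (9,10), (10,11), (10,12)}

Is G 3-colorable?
A valid 3-coloring: color 1: [9, 11, 12]; color 2: [7, 8, 10].
(χ(G) = 2 ≤ 3.)

Yes, G is 3-colorable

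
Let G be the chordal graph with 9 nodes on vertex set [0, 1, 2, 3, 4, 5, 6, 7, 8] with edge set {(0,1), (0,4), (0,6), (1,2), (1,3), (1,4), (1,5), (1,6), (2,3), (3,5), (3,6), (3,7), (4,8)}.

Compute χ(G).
χ(G) = 3

Clique number ω(G) = 3 (lower bound: χ ≥ ω).
The clique on [0, 1, 4] has size 3, forcing χ ≥ 3, and the coloring below uses 3 colors, so χ(G) = 3.
A valid 3-coloring: color 1: [1, 7, 8]; color 2: [0, 3]; color 3: [2, 4, 5, 6].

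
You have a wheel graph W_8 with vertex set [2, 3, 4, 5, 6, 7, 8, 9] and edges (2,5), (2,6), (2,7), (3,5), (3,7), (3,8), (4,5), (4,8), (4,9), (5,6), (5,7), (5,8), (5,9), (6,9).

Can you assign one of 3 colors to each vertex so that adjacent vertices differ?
No, G is not 3-colorable

Odd cycle [9, 4, 8, 3, 7, 2, 6] needs 3 colors (χ ≥ 3).
Vertex 5 is adjacent to every vertex of [2, 3, 4, 6, 7, 8, 9], which already need 3 colors among themselves, so 5 needs a new color (χ ≥ 4).
Hence χ(G) ≥ 4 > 3, so no proper 3-coloring exists.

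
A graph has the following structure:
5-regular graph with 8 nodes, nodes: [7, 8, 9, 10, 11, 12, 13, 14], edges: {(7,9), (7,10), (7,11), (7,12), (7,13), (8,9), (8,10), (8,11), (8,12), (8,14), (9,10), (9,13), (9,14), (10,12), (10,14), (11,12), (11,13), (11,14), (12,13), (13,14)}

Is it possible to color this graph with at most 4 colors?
Yes, G is 4-colorable

A valid 4-coloring: color 1: [10, 11]; color 2: [9, 12]; color 3: [7, 14]; color 4: [8, 13].
(χ(G) = 4 ≤ 4.)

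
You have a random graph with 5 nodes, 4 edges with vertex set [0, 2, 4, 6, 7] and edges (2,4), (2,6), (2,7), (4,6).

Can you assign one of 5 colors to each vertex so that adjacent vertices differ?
A valid 5-coloring: color 1: [0, 2]; color 2: [6, 7]; color 3: [4].
(χ(G) = 3 ≤ 5.)

Yes, G is 5-colorable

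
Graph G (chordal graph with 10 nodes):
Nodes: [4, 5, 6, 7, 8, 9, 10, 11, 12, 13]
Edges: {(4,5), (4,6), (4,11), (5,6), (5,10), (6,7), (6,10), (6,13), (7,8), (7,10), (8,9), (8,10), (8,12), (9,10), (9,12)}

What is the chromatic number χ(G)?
χ(G) = 3

Clique number ω(G) = 3 (lower bound: χ ≥ ω).
The clique on [5, 6, 10] has size 3, forcing χ ≥ 3, and the coloring below uses 3 colors, so χ(G) = 3.
A valid 3-coloring: color 1: [6, 8, 11]; color 2: [4, 10, 12, 13]; color 3: [5, 7, 9].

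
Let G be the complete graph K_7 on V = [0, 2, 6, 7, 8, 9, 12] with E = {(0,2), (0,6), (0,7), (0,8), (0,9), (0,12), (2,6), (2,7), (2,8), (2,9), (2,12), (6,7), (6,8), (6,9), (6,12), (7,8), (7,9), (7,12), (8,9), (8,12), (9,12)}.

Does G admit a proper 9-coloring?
Yes, G is 9-colorable

A valid 9-coloring: color 1: [9]; color 2: [0]; color 3: [6]; color 4: [7]; color 5: [8]; color 6: [2]; color 7: [12].
(χ(G) = 7 ≤ 9.)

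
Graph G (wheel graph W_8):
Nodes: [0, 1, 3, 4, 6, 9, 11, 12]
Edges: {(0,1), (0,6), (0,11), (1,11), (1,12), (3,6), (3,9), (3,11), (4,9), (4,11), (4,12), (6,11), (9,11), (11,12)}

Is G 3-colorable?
Odd cycle [4, 12, 1, 0, 6, 3, 9] needs 3 colors (χ ≥ 3).
Vertex 11 is adjacent to every vertex of [0, 1, 3, 4, 6, 9, 12], which already need 3 colors among themselves, so 11 needs a new color (χ ≥ 4).
Hence χ(G) ≥ 4 > 3, so no proper 3-coloring exists.

No, G is not 3-colorable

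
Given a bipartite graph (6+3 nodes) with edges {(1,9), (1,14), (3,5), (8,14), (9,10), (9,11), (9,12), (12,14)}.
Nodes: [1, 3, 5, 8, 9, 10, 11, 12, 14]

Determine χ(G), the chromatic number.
Clique number ω(G) = 2 (lower bound: χ ≥ ω).
The graph is bipartite (no odd cycle), so 2 colors suffice: χ(G) = 2.
A valid 2-coloring: color 1: [3, 9, 14]; color 2: [1, 5, 8, 10, 11, 12].

χ(G) = 2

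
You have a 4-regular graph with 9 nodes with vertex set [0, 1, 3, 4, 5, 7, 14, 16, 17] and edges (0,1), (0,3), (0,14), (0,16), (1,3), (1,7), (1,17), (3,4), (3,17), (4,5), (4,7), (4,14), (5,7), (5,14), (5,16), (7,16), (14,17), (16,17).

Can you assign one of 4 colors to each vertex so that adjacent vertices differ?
Yes, G is 4-colorable

A valid 4-coloring: color 1: [3, 7, 14]; color 2: [1, 4, 16]; color 3: [0, 5, 17].
(χ(G) = 3 ≤ 4.)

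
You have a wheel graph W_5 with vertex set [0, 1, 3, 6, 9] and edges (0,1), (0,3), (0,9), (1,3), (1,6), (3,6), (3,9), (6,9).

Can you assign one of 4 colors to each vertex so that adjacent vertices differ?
Yes, G is 4-colorable

A valid 4-coloring: color 1: [3]; color 2: [0, 6]; color 3: [1, 9].
(χ(G) = 3 ≤ 4.)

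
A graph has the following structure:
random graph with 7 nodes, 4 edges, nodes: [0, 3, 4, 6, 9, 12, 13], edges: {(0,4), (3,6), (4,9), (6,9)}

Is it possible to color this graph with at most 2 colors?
A valid 2-coloring: color 1: [4, 6, 12, 13]; color 2: [0, 3, 9].
(χ(G) = 2 ≤ 2.)

Yes, G is 2-colorable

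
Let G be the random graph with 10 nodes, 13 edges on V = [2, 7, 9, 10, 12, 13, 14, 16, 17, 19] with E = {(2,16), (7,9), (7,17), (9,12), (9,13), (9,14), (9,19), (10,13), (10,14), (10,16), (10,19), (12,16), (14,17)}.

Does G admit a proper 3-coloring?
A valid 3-coloring: color 1: [2, 9, 10, 17]; color 2: [7, 13, 14, 16, 19]; color 3: [12].
(χ(G) = 3 ≤ 3.)

Yes, G is 3-colorable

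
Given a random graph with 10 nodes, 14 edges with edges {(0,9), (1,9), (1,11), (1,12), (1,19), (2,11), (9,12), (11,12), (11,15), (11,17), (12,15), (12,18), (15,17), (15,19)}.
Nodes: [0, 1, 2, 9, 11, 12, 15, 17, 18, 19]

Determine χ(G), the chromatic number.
Clique number ω(G) = 3 (lower bound: χ ≥ ω).
The clique on [1, 9, 12] has size 3, forcing χ ≥ 3, and the coloring below uses 3 colors, so χ(G) = 3.
A valid 3-coloring: color 1: [0, 2, 12, 17, 19]; color 2: [9, 11, 18]; color 3: [1, 15].

χ(G) = 3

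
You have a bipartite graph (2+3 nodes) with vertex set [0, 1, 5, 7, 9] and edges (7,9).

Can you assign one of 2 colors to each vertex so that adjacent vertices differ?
A valid 2-coloring: color 1: [0, 1, 5, 7]; color 2: [9].
(χ(G) = 2 ≤ 2.)

Yes, G is 2-colorable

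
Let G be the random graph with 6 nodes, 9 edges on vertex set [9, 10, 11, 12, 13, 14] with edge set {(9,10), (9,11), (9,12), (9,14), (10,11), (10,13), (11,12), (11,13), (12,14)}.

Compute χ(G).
Clique number ω(G) = 3 (lower bound: χ ≥ ω).
The clique on [9, 10, 11] has size 3, forcing χ ≥ 3, and the coloring below uses 3 colors, so χ(G) = 3.
A valid 3-coloring: color 1: [9, 13]; color 2: [11, 14]; color 3: [10, 12].

χ(G) = 3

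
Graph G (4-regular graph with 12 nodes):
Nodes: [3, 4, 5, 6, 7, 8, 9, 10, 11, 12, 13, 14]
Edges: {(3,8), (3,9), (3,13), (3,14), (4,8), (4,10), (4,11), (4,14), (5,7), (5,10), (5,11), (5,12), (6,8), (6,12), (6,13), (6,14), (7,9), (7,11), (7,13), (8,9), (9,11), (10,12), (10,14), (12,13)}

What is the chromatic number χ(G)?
Clique number ω(G) = 3 (lower bound: χ ≥ ω).
The clique on [3, 8, 9] has size 3, forcing χ ≥ 3, and the coloring below uses 3 colors, so χ(G) = 3.
A valid 3-coloring: color 1: [3, 6, 10, 11]; color 2: [4, 5, 9, 13]; color 3: [7, 8, 12, 14].

χ(G) = 3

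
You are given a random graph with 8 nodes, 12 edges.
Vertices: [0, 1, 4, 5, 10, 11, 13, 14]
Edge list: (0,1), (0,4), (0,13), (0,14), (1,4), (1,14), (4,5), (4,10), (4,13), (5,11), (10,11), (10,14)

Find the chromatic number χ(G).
χ(G) = 3

Clique number ω(G) = 3 (lower bound: χ ≥ ω).
The clique on [0, 1, 4] has size 3, forcing χ ≥ 3, and the coloring below uses 3 colors, so χ(G) = 3.
A valid 3-coloring: color 1: [4, 11, 14]; color 2: [0, 5, 10]; color 3: [1, 13].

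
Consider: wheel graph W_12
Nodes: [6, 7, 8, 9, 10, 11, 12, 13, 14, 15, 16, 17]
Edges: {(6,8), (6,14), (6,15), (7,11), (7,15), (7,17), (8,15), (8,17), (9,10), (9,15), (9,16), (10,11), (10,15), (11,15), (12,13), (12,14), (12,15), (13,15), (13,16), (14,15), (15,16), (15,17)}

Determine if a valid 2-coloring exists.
The clique on vertices [6, 8, 15] has size 3 > 2, so it alone needs 3 colors.

No, G is not 2-colorable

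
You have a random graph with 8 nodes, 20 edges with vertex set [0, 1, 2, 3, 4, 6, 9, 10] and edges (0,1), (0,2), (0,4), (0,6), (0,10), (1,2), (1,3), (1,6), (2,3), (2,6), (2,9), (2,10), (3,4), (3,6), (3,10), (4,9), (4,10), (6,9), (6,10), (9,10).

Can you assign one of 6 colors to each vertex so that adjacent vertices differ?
Yes, G is 6-colorable

A valid 6-coloring: color 1: [4, 6]; color 2: [1, 10]; color 3: [2]; color 4: [0, 3, 9].
(χ(G) = 4 ≤ 6.)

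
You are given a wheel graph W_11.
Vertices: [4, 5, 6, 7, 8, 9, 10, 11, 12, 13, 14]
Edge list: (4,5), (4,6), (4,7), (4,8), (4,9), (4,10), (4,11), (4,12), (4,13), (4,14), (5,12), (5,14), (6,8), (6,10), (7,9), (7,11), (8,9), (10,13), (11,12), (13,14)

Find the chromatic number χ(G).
Clique number ω(G) = 3 (lower bound: χ ≥ ω).
The clique on [4, 5, 12] has size 3, forcing χ ≥ 3, and the coloring below uses 3 colors, so χ(G) = 3.
A valid 3-coloring: color 1: [4]; color 2: [5, 6, 9, 11, 13]; color 3: [7, 8, 10, 12, 14].

χ(G) = 3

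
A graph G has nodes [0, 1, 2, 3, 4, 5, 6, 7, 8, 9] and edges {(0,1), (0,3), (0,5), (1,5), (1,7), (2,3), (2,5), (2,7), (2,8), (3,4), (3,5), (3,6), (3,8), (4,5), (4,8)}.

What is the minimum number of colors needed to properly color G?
χ(G) = 3

Clique number ω(G) = 3 (lower bound: χ ≥ ω).
The clique on [0, 1, 5] has size 3, forcing χ ≥ 3, and the coloring below uses 3 colors, so χ(G) = 3.
A valid 3-coloring: color 1: [1, 3, 9]; color 2: [5, 6, 7, 8]; color 3: [0, 2, 4].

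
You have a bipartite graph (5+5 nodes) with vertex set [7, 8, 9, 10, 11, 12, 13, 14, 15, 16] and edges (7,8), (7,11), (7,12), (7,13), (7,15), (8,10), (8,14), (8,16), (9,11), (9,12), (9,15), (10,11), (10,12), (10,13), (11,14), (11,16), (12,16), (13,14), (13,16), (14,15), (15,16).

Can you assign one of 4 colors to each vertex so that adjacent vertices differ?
Yes, G is 4-colorable

A valid 4-coloring: color 1: [8, 11, 12, 13, 15]; color 2: [7, 9, 10, 14, 16].
(χ(G) = 2 ≤ 4.)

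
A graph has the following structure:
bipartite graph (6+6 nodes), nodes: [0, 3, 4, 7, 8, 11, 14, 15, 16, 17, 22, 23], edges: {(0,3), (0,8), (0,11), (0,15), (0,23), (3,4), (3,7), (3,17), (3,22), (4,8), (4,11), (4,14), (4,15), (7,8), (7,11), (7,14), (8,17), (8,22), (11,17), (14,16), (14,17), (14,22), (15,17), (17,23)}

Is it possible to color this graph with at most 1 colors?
No, G is not 1-colorable

Edge (0,3) forces its endpoints to differ, so 1 color is not enough.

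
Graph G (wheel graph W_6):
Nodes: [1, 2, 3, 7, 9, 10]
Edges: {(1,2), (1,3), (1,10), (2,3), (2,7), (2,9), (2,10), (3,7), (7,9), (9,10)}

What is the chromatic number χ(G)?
χ(G) = 4

Clique number ω(G) = 3 (lower bound: χ ≥ ω).
Odd cycle [9, 10, 1, 3, 7] needs 3 colors (χ ≥ 3).
Vertex 2 is adjacent to every vertex of [1, 3, 7, 9, 10], which already need 3 colors among themselves, so 2 needs a new color (χ ≥ 4).
The coloring below uses 4 colors, so χ(G) = 4.
A valid 4-coloring: color 1: [2]; color 2: [3, 9]; color 3: [7, 10]; color 4: [1].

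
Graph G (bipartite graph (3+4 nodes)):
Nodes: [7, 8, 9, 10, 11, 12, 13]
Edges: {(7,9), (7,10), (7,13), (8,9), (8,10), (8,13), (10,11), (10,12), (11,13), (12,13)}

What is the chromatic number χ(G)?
χ(G) = 2

Clique number ω(G) = 2 (lower bound: χ ≥ ω).
The graph is bipartite (no odd cycle), so 2 colors suffice: χ(G) = 2.
A valid 2-coloring: color 1: [9, 10, 13]; color 2: [7, 8, 11, 12].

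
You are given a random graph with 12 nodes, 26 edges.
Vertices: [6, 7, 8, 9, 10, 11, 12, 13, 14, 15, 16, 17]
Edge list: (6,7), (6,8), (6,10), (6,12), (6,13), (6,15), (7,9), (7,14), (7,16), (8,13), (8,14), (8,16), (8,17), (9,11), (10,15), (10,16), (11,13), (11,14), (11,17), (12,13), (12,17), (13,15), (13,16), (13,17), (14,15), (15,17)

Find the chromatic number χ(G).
χ(G) = 3

Clique number ω(G) = 3 (lower bound: χ ≥ ω).
The clique on [6, 10, 15] has size 3, forcing χ ≥ 3, and the coloring below uses 3 colors, so χ(G) = 3.
A valid 3-coloring: color 1: [7, 10, 13]; color 2: [6, 9, 14, 16, 17]; color 3: [8, 11, 12, 15].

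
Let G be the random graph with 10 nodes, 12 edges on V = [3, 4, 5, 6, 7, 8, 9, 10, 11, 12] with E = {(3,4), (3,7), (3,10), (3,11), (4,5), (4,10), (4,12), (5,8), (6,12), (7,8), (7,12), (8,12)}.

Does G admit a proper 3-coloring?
Yes, G is 3-colorable

A valid 3-coloring: color 1: [4, 6, 8, 9, 11]; color 2: [3, 5, 12]; color 3: [7, 10].
(χ(G) = 3 ≤ 3.)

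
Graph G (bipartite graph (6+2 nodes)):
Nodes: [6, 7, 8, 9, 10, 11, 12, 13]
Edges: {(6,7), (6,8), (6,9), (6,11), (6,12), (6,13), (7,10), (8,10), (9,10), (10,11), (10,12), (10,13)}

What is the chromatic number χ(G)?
Clique number ω(G) = 2 (lower bound: χ ≥ ω).
The graph is bipartite (no odd cycle), so 2 colors suffice: χ(G) = 2.
A valid 2-coloring: color 1: [6, 10]; color 2: [7, 8, 9, 11, 12, 13].

χ(G) = 2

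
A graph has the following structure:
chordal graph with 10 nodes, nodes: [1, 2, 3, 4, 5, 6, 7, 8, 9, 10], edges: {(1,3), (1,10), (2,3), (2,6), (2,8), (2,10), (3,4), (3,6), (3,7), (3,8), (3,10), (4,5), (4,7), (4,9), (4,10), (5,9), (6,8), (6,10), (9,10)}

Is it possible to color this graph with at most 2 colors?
The clique on vertices [2, 3, 6, 8] has size 4 > 2, so it alone needs 4 colors.

No, G is not 2-colorable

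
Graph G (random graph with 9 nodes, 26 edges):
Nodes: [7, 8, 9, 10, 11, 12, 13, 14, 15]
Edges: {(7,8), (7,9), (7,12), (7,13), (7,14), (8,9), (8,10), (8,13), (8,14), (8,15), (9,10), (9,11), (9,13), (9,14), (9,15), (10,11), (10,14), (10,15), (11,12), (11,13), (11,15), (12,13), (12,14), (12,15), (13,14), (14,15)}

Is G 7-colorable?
Yes, G is 7-colorable

A valid 7-coloring: color 1: [9, 12]; color 2: [11, 14]; color 3: [13, 15]; color 4: [8]; color 5: [7, 10].
(χ(G) = 5 ≤ 7.)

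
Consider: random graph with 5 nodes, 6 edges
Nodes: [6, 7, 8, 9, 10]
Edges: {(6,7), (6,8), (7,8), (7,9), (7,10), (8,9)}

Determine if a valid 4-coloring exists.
Yes, G is 4-colorable

A valid 4-coloring: color 1: [7]; color 2: [8, 10]; color 3: [6, 9].
(χ(G) = 3 ≤ 4.)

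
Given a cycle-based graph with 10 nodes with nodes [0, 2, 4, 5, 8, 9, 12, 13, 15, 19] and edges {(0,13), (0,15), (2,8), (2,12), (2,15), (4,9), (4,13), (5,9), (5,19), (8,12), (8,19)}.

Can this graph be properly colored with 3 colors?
A valid 3-coloring: color 1: [4, 5, 8, 15]; color 2: [2, 9, 13, 19]; color 3: [0, 12].
(χ(G) = 3 ≤ 3.)

Yes, G is 3-colorable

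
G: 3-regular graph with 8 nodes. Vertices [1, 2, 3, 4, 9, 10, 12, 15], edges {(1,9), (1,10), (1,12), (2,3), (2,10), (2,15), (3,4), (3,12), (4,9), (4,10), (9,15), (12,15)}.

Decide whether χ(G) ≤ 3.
A valid 3-coloring: color 1: [9, 10, 12]; color 2: [1, 3, 15]; color 3: [2, 4].
(χ(G) = 3 ≤ 3.)

Yes, G is 3-colorable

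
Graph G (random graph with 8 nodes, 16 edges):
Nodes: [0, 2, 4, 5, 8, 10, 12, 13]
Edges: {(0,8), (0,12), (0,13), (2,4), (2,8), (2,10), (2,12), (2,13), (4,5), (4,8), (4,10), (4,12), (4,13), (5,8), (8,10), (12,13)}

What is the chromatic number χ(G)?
Clique number ω(G) = 4 (lower bound: χ ≥ ω).
The clique on [2, 4, 8, 10] has size 4, forcing χ ≥ 4, and the coloring below uses 4 colors, so χ(G) = 4.
A valid 4-coloring: color 1: [0, 4]; color 2: [2, 5]; color 3: [8, 13]; color 4: [10, 12].

χ(G) = 4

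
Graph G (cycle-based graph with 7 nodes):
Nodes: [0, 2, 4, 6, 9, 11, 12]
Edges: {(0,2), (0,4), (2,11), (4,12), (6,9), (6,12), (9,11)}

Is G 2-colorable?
Odd cycle [9, 11, 2, 0, 4, 12, 6] needs 3 colors (χ ≥ 3).
Hence χ(G) ≥ 3 > 2, so no proper 2-coloring exists.

No, G is not 2-colorable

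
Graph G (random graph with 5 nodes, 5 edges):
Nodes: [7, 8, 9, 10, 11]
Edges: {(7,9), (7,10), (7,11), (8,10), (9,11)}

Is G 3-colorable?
A valid 3-coloring: color 1: [7, 8]; color 2: [9, 10]; color 3: [11].
(χ(G) = 3 ≤ 3.)

Yes, G is 3-colorable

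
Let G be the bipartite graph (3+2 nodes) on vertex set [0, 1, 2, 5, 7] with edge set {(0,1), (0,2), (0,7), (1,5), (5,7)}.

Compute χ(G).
χ(G) = 2

Clique number ω(G) = 2 (lower bound: χ ≥ ω).
The graph is bipartite (no odd cycle), so 2 colors suffice: χ(G) = 2.
A valid 2-coloring: color 1: [0, 5]; color 2: [1, 2, 7].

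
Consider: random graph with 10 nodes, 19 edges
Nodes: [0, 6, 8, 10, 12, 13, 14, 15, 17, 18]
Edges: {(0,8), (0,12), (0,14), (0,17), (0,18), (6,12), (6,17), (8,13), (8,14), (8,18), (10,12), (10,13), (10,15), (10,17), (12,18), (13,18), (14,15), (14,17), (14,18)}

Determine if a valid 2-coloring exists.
No, G is not 2-colorable

The clique on vertices [0, 8, 14, 18] has size 4 > 2, so it alone needs 4 colors.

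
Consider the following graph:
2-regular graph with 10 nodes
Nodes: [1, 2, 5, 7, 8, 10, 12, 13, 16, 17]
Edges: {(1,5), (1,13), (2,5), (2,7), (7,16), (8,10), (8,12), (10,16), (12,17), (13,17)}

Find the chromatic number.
Clique number ω(G) = 2 (lower bound: χ ≥ ω).
The graph is bipartite (no odd cycle), so 2 colors suffice: χ(G) = 2.
A valid 2-coloring: color 1: [1, 2, 8, 16, 17]; color 2: [5, 7, 10, 12, 13].

χ(G) = 2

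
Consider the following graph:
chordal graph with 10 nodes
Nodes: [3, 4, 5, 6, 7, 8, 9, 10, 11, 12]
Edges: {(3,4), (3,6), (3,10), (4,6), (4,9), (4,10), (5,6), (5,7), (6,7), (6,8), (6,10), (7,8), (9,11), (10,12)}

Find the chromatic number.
Clique number ω(G) = 4 (lower bound: χ ≥ ω).
The clique on [3, 4, 6, 10] has size 4, forcing χ ≥ 4, and the coloring below uses 4 colors, so χ(G) = 4.
A valid 4-coloring: color 1: [6, 9, 12]; color 2: [4, 7, 11]; color 3: [5, 8, 10]; color 4: [3].

χ(G) = 4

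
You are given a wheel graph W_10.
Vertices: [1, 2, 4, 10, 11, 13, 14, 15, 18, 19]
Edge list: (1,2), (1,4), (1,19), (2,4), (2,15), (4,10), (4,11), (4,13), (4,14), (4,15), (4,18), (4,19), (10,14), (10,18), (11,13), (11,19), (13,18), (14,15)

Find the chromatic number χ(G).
χ(G) = 4

Clique number ω(G) = 3 (lower bound: χ ≥ ω).
Odd cycle [2, 1, 19, 11, 13, 18, 10, 14, 15] needs 3 colors (χ ≥ 3).
Vertex 4 is adjacent to every vertex of [1, 2, 10, 11, 13, 14, 15, 18, 19], which already need 3 colors among themselves, so 4 needs a new color (χ ≥ 4).
The coloring below uses 4 colors, so χ(G) = 4.
A valid 4-coloring: color 1: [4]; color 2: [2, 13, 14, 19]; color 3: [1, 11, 15, 18]; color 4: [10].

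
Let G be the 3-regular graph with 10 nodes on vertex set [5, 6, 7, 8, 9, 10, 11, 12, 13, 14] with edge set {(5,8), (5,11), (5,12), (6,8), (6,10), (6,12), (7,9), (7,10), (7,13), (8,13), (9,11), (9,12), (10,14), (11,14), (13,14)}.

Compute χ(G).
χ(G) = 3

Clique number ω(G) = 2 (lower bound: χ ≥ ω).
Odd cycle [14, 10, 7, 9, 11] needs 3 colors (χ ≥ 3).
The coloring below uses 3 colors, so χ(G) = 3.
A valid 3-coloring: color 1: [5, 6, 9, 14]; color 2: [7, 8, 11, 12]; color 3: [10, 13].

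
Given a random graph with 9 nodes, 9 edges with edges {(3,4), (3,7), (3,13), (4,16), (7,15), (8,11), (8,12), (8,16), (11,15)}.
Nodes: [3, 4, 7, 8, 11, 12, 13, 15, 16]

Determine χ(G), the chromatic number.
Clique number ω(G) = 2 (lower bound: χ ≥ ω).
Odd cycle [16, 8, 11, 15, 7, 3, 4] needs 3 colors (χ ≥ 3).
The coloring below uses 3 colors, so χ(G) = 3.
A valid 3-coloring: color 1: [4, 7, 8, 13]; color 2: [3, 11, 12, 16]; color 3: [15].

χ(G) = 3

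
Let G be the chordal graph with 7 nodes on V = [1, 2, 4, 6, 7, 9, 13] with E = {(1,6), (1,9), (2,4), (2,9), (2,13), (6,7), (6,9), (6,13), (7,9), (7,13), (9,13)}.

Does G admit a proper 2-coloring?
No, G is not 2-colorable

The clique on vertices [6, 7, 9, 13] has size 4 > 2, so it alone needs 4 colors.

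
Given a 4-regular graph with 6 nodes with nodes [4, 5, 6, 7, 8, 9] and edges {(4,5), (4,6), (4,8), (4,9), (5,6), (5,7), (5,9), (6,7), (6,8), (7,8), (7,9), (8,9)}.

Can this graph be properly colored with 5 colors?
Yes, G is 5-colorable

A valid 5-coloring: color 1: [5, 8]; color 2: [6, 9]; color 3: [4, 7].
(χ(G) = 3 ≤ 5.)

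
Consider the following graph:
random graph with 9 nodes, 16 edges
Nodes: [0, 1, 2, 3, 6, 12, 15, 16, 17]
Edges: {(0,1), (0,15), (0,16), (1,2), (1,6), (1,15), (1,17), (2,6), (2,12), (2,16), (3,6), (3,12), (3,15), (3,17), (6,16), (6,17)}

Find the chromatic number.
χ(G) = 3

Clique number ω(G) = 3 (lower bound: χ ≥ ω).
The clique on [2, 6, 16] has size 3, forcing χ ≥ 3, and the coloring below uses 3 colors, so χ(G) = 3.
A valid 3-coloring: color 1: [0, 6, 12]; color 2: [1, 3, 16]; color 3: [2, 15, 17].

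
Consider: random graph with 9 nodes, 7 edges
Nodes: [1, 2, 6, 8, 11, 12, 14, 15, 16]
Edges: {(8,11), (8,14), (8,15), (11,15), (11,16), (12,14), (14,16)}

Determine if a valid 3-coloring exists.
A valid 3-coloring: color 1: [1, 2, 6, 11, 14]; color 2: [8, 12, 16]; color 3: [15].
(χ(G) = 3 ≤ 3.)

Yes, G is 3-colorable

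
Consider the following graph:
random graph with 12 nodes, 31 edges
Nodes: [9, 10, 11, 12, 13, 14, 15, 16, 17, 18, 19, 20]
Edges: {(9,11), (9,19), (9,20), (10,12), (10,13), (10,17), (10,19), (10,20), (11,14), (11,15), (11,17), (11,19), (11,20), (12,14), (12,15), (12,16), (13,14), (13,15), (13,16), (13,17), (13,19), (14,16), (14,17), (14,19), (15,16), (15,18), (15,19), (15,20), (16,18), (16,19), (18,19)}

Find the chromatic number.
Clique number ω(G) = 4 (lower bound: χ ≥ ω).
The clique on [15, 16, 18, 19] has size 4, forcing χ ≥ 4, and the coloring below uses 4 colors, so χ(G) = 4.
A valid 4-coloring: color 1: [12, 17, 19, 20]; color 2: [9, 10, 14, 15]; color 3: [11, 16]; color 4: [13, 18].

χ(G) = 4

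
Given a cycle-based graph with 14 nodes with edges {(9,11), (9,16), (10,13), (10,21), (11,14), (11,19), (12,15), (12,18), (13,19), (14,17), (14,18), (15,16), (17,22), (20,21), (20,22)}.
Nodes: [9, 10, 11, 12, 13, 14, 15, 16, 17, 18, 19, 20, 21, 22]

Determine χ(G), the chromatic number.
χ(G) = 3

Clique number ω(G) = 2 (lower bound: χ ≥ ω).
Odd cycle [17, 22, 20, 21, 10, 13, 19, 11, 14] needs 3 colors (χ ≥ 3).
The coloring below uses 3 colors, so χ(G) = 3.
A valid 3-coloring: color 1: [9, 12, 13, 14, 21, 22]; color 2: [10, 11, 16, 17, 18, 20]; color 3: [15, 19].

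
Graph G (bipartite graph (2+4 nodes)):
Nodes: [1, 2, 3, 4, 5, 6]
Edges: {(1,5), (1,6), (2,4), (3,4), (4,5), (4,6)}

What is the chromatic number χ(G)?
χ(G) = 2

Clique number ω(G) = 2 (lower bound: χ ≥ ω).
The graph is bipartite (no odd cycle), so 2 colors suffice: χ(G) = 2.
A valid 2-coloring: color 1: [1, 4]; color 2: [2, 3, 5, 6].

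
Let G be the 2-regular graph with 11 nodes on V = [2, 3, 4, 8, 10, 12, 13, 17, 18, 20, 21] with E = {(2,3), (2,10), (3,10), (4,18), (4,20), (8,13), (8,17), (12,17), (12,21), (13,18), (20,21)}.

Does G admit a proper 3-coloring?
A valid 3-coloring: color 1: [4, 10, 13, 17, 21]; color 2: [2, 8, 12, 18, 20]; color 3: [3].
(χ(G) = 3 ≤ 3.)

Yes, G is 3-colorable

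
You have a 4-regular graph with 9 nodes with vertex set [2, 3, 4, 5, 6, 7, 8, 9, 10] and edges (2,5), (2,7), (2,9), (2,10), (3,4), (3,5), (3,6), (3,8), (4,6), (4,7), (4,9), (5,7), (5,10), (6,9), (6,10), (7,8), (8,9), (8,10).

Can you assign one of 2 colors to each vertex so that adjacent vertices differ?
The clique on vertices [2, 5, 10] has size 3 > 2, so it alone needs 3 colors.

No, G is not 2-colorable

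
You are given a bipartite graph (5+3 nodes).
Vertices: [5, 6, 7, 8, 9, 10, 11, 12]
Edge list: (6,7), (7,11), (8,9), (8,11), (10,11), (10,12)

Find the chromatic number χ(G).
Clique number ω(G) = 2 (lower bound: χ ≥ ω).
The graph is bipartite (no odd cycle), so 2 colors suffice: χ(G) = 2.
A valid 2-coloring: color 1: [5, 6, 9, 11, 12]; color 2: [7, 8, 10].

χ(G) = 2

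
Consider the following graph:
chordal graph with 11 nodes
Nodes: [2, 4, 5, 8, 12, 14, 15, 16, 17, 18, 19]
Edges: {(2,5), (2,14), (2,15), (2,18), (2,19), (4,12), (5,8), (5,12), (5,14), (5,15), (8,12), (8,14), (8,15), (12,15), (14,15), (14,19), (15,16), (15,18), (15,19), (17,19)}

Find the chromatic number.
χ(G) = 4

Clique number ω(G) = 4 (lower bound: χ ≥ ω).
The clique on [5, 8, 12, 15] has size 4, forcing χ ≥ 4, and the coloring below uses 4 colors, so χ(G) = 4.
A valid 4-coloring: color 1: [4, 15, 17]; color 2: [12, 14, 16, 18]; color 3: [2, 8]; color 4: [5, 19].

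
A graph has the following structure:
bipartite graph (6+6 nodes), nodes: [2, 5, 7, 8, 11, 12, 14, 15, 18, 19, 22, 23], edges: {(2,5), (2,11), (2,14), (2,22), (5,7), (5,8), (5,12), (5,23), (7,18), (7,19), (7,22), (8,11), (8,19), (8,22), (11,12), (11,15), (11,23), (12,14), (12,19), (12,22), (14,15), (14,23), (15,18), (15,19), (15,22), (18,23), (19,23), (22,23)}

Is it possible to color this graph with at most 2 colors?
A valid 2-coloring: color 1: [2, 7, 8, 12, 15, 23]; color 2: [5, 11, 14, 18, 19, 22].
(χ(G) = 2 ≤ 2.)

Yes, G is 2-colorable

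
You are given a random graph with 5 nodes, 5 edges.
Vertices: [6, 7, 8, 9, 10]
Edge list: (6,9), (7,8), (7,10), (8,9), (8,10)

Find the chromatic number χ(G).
χ(G) = 3

Clique number ω(G) = 3 (lower bound: χ ≥ ω).
The clique on [7, 8, 10] has size 3, forcing χ ≥ 3, and the coloring below uses 3 colors, so χ(G) = 3.
A valid 3-coloring: color 1: [6, 8]; color 2: [7, 9]; color 3: [10].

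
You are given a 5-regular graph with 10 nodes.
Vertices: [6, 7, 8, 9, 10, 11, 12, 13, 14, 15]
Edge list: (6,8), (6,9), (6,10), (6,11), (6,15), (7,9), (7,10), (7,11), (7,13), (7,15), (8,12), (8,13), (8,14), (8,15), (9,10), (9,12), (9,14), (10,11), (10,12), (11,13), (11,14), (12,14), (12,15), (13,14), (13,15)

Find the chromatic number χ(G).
Clique number ω(G) = 3 (lower bound: χ ≥ ω).
Odd cycle [14, 8, 15, 7, 11] needs 3 colors (χ ≥ 3).
Vertex 13 is adjacent to every vertex of [7, 8, 11, 14, 15], which already need 3 colors among themselves, so 13 needs a new color (χ ≥ 4).
The coloring below uses 4 colors, so χ(G) = 4.
A valid 4-coloring: color 1: [7, 8]; color 2: [10, 14, 15]; color 3: [6, 12, 13]; color 4: [9, 11].

χ(G) = 4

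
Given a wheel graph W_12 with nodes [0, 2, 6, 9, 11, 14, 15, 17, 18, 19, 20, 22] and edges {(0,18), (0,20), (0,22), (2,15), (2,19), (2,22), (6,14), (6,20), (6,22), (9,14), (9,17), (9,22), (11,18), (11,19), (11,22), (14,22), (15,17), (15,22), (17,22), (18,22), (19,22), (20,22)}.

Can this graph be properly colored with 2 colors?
No, G is not 2-colorable

The clique on vertices [0, 18, 22] has size 3 > 2, so it alone needs 3 colors.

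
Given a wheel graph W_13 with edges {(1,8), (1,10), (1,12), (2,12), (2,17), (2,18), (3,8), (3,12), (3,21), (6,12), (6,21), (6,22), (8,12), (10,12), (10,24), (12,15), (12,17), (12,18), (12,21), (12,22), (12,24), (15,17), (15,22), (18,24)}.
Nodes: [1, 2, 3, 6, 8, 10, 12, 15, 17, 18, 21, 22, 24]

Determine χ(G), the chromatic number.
χ(G) = 3

Clique number ω(G) = 3 (lower bound: χ ≥ ω).
The clique on [1, 8, 12] has size 3, forcing χ ≥ 3, and the coloring below uses 3 colors, so χ(G) = 3.
A valid 3-coloring: color 1: [12]; color 2: [8, 10, 17, 18, 21, 22]; color 3: [1, 2, 3, 6, 15, 24].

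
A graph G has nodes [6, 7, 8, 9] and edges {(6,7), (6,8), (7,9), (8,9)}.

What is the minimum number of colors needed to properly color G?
Clique number ω(G) = 2 (lower bound: χ ≥ ω).
The graph is bipartite (no odd cycle), so 2 colors suffice: χ(G) = 2.
A valid 2-coloring: color 1: [7, 8]; color 2: [6, 9].

χ(G) = 2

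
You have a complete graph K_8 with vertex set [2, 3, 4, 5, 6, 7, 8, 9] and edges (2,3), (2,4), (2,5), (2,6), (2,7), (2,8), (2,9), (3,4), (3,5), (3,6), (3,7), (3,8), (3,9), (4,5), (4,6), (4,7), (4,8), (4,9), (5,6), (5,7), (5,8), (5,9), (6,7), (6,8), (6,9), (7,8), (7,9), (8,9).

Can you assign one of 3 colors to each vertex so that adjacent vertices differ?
No, G is not 3-colorable

The clique on vertices [2, 3, 4, 5, 6, 7, 8, 9] has size 8 > 3, so it alone needs 8 colors.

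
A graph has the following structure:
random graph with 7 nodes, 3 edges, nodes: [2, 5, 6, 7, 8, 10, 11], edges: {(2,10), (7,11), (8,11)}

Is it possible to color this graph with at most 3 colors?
A valid 3-coloring: color 1: [5, 6, 10, 11]; color 2: [2, 7, 8].
(χ(G) = 2 ≤ 3.)

Yes, G is 3-colorable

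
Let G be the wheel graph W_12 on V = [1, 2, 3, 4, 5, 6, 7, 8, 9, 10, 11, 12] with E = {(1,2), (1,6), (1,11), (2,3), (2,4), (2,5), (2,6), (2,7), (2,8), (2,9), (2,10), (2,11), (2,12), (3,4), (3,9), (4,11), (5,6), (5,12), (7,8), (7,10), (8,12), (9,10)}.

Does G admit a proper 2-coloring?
The clique on vertices [1, 2, 11] has size 3 > 2, so it alone needs 3 colors.

No, G is not 2-colorable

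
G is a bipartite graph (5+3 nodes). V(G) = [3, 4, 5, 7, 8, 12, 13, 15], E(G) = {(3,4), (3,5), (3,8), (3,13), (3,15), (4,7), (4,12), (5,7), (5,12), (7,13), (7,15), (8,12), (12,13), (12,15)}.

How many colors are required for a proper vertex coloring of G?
χ(G) = 2

Clique number ω(G) = 2 (lower bound: χ ≥ ω).
The graph is bipartite (no odd cycle), so 2 colors suffice: χ(G) = 2.
A valid 2-coloring: color 1: [3, 7, 12]; color 2: [4, 5, 8, 13, 15].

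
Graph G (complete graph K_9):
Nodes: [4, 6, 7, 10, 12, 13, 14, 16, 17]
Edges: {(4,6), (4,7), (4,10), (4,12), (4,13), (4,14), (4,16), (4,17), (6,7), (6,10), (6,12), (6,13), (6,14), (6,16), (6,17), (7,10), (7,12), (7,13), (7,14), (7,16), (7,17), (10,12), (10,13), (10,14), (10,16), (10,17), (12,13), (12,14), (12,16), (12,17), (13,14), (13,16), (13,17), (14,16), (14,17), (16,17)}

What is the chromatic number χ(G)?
χ(G) = 9

Clique number ω(G) = 9 (lower bound: χ ≥ ω).
The clique on [4, 6, 7, 10, 12, 13, 14, 16, 17] has size 9, forcing χ ≥ 9, and the coloring below uses 9 colors, so χ(G) = 9.
A valid 9-coloring: color 1: [7]; color 2: [4]; color 3: [10]; color 4: [14]; color 5: [16]; color 6: [6]; color 7: [13]; color 8: [17]; color 9: [12].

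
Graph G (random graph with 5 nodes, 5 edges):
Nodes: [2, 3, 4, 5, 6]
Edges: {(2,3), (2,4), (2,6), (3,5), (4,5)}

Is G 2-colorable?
Yes, G is 2-colorable

A valid 2-coloring: color 1: [2, 5]; color 2: [3, 4, 6].
(χ(G) = 2 ≤ 2.)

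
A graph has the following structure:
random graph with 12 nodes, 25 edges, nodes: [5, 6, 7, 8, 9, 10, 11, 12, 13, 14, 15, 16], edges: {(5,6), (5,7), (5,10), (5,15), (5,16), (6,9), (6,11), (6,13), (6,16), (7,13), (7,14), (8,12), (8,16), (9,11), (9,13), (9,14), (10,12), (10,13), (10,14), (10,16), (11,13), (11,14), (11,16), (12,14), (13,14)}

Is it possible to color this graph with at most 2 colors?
No, G is not 2-colorable

The clique on vertices [6, 9, 11, 13] has size 4 > 2, so it alone needs 4 colors.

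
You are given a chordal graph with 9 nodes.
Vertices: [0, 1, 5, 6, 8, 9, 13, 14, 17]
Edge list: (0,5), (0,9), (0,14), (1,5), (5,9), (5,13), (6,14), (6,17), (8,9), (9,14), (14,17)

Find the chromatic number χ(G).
χ(G) = 3

Clique number ω(G) = 3 (lower bound: χ ≥ ω).
The clique on [0, 5, 9] has size 3, forcing χ ≥ 3, and the coloring below uses 3 colors, so χ(G) = 3.
A valid 3-coloring: color 1: [5, 8, 14]; color 2: [1, 9, 13, 17]; color 3: [0, 6].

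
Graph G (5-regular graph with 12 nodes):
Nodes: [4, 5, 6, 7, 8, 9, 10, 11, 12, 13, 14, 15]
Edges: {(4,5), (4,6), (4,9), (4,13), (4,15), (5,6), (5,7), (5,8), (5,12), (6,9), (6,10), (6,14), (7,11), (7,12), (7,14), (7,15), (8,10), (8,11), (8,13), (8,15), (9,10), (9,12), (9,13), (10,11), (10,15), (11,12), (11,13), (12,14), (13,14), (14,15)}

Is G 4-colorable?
A valid 4-coloring: color 1: [4, 8, 14]; color 2: [10, 12, 13]; color 3: [5, 9, 11, 15]; color 4: [6, 7].
(χ(G) = 4 ≤ 4.)

Yes, G is 4-colorable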